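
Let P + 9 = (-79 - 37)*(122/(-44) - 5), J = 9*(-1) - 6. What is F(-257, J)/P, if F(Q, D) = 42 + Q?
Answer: -2365/9819 ≈ -0.24086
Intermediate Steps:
J = -15 (J = -9 - 6 = -15)
P = 9819/11 (P = -9 + (-79 - 37)*(122/(-44) - 5) = -9 - 116*(122*(-1/44) - 5) = -9 - 116*(-61/22 - 5) = -9 - 116*(-171/22) = -9 + 9918/11 = 9819/11 ≈ 892.64)
F(-257, J)/P = (42 - 257)/(9819/11) = -215*11/9819 = -2365/9819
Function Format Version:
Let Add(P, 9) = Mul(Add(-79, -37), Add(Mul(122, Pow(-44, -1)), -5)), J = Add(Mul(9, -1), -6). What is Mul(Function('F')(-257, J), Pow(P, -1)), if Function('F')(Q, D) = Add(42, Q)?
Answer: Rational(-2365, 9819) ≈ -0.24086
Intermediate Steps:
J = -15 (J = Add(-9, -6) = -15)
P = Rational(9819, 11) (P = Add(-9, Mul(Add(-79, -37), Add(Mul(122, Pow(-44, -1)), -5))) = Add(-9, Mul(-116, Add(Mul(122, Rational(-1, 44)), -5))) = Add(-9, Mul(-116, Add(Rational(-61, 22), -5))) = Add(-9, Mul(-116, Rational(-171, 22))) = Add(-9, Rational(9918, 11)) = Rational(9819, 11) ≈ 892.64)
Mul(Function('F')(-257, J), Pow(P, -1)) = Mul(Add(42, -257), Pow(Rational(9819, 11), -1)) = Mul(-215, Rational(11, 9819)) = Rational(-2365, 9819)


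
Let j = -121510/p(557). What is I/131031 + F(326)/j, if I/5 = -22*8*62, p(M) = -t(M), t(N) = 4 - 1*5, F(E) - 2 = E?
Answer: -3336281884/7960788405 ≈ -0.41909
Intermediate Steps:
F(E) = 2 + E
t(N) = -1 (t(N) = 4 - 5 = -1)
p(M) = 1 (p(M) = -1*(-1) = 1)
I = -54560 (I = 5*(-22*8*62) = 5*(-176*62) = 5*(-10912) = -54560)
j = -121510 (j = -121510/1 = -121510*1 = -121510)
I/131031 + F(326)/j = -54560/131031 + (2 + 326)/(-121510) = -54560*1/131031 + 328*(-1/121510) = -54560/131031 - 164/60755 = -3336281884/7960788405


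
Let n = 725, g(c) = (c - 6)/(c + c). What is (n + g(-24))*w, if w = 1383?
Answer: 8028315/8 ≈ 1.0035e+6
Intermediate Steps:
g(c) = (-6 + c)/(2*c) (g(c) = (-6 + c)/((2*c)) = (-6 + c)*(1/(2*c)) = (-6 + c)/(2*c))
(n + g(-24))*w = (725 + (1/2)*(-6 - 24)/(-24))*1383 = (725 + (1/2)*(-1/24)*(-30))*1383 = (725 + 5/8)*1383 = (5805/8)*1383 = 8028315/8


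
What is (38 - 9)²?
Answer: 841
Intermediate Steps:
(38 - 9)² = 29² = 841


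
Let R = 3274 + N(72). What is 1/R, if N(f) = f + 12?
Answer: 1/3358 ≈ 0.00029780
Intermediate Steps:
N(f) = 12 + f
R = 3358 (R = 3274 + (12 + 72) = 3274 + 84 = 3358)
1/R = 1/3358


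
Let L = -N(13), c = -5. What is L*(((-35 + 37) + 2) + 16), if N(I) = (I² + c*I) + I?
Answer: -2340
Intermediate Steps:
N(I) = I² - 4*I (N(I) = (I² - 5*I) + I = I² - 4*I)
L = -117 (L = -13*(-4 + 13) = -13*9 = -1*117 = -117)
L*(((-35 + 37) + 2) + 16) = -117*(((-35 + 37) + 2) + 16) = -117*((2 + 2) + 16) = -117*(4 + 16) = -117*20 = -2340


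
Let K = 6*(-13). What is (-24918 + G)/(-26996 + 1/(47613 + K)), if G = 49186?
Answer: -1153579380/1283254859 ≈ -0.89895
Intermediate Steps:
K = -78
(-24918 + G)/(-26996 + 1/(47613 + K)) = (-24918 + 49186)/(-26996 + 1/(47613 - 78)) = 24268/(-26996 + 1/47535) = 24268/(-1283254859/47535) = 24268*(-47535/1283254859) = -1153579380/1283254859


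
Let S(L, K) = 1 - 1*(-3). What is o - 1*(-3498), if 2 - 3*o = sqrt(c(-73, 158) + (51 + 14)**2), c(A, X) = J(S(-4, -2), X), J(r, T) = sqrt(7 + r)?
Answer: 10496/3 - sqrt(4225 + sqrt(11))/3 ≈ 3477.0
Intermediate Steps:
S(L, K) = 4 (S(L, K) = 1 + 3 = 4)
c(A, X) = sqrt(11) (c(A, X) = sqrt(7 + 4) = sqrt(11))
o = 2/3 - sqrt(4225 + sqrt(11))/3 (o = 2/3 - sqrt(sqrt(11) + (51 + 14)**2)/3 = 2/3 - sqrt(sqrt(11) + 65**2)/3 = 2/3 - sqrt(sqrt(11) + 4225)/3 = 2/3 - sqrt(4225 + sqrt(11))/3 ≈ -21.009)
o - 1*(-3498) = (2/3 - sqrt(4225 + sqrt(11))/3) - 1*(-3498) = (2/3 - sqrt(4225 + sqrt(11))/3) + 3498 = 10496/3 - sqrt(4225 + sqrt(11))/3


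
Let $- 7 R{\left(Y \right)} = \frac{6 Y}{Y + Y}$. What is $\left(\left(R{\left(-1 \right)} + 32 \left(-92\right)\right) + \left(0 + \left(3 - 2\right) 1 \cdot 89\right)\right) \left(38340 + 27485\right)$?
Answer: $- \frac{1315710100}{7} \approx -1.8796 \cdot 10^{8}$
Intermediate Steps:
$R{\left(Y \right)} = - \frac{3}{7}$ ($R{\left(Y \right)} = - \frac{6 Y \frac{1}{Y + Y}}{7} = - \frac{6 Y \frac{1}{2 Y}}{7} = \left(- \frac{1}{7}\right) 3 = - \frac{3}{7}$)
$\left(\left(R{\left(-1 \right)} + 32 \left(-92\right)\right) + \left(0 + \left(3 - 2\right) 1 \cdot 89\right)\right) \left(38340 + 27485\right) = \left(\left(- \frac{3}{7} + 32 \left(-92\right)\right) + \left(0 + \left(3 - 2\right) 1 \cdot 89\right)\right) \left(38340 + 27485\right) = \left(\left(- \frac{3}{7} - 2944\right) + \left(0 + 1 \cdot 1 \cdot 89\right)\right) 65825 = \left(- \frac{20611}{7} + \left(0 + 1 \cdot 89\right)\right) 65825 = \left(- \frac{20611}{7} + \left(0 + 89\right)\right) 65825 = \left(- \frac{20611}{7} + 89\right) 65825 = \left(- \frac{19988}{7}\right) 65825 = - \frac{1315710100}{7}$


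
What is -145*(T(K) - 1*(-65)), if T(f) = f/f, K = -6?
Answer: -9570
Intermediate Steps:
T(f) = 1
-145*(T(K) - 1*(-65)) = -145*(1 - 1*(-65)) = -145*(1 + 65) = -145*66 = -9570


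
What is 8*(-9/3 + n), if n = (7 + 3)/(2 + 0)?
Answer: 16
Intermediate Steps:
n = 5 (n = 10/2 = 10*(½) = 5)
8*(-9/3 + n) = 8*(-9/3 + 5) = 8*(-9*⅓ + 5) = 8*(-3 + 5) = 8*2 = 16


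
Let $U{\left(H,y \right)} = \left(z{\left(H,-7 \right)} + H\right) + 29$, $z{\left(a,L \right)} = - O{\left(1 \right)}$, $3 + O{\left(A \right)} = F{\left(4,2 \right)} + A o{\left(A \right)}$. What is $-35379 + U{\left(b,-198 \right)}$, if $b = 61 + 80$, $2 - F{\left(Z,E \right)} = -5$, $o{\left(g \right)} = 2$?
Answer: $-35215$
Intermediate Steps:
$F{\left(Z,E \right)} = 7$ ($F{\left(Z,E \right)} = 2 - -5 = 2 + 5 = 7$)
$b = 141$
$O{\left(A \right)} = 4 + 2 A$ ($O{\left(A \right)} = -3 + \left(7 + A 2\right) = -3 + \left(7 + 2 A\right) = 4 + 2 A$)
$z{\left(a,L \right)} = -6$ ($z{\left(a,L \right)} = - (4 + 2 \cdot 1) = - (4 + 2) = \left(-1\right) 6 = -6$)
$U{\left(H,y \right)} = 23 + H$ ($U{\left(H,y \right)} = \left(-6 + H\right) + 29 = 23 + H$)
$-35379 + U{\left(b,-198 \right)} = -35379 + \left(23 + 141\right) = -35379 + 164 = -35215$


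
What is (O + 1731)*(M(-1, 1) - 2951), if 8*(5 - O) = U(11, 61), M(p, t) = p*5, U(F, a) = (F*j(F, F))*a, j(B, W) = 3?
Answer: -8775625/2 ≈ -4.3878e+6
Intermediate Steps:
U(F, a) = 3*F*a (U(F, a) = (F*3)*a = (3*F)*a = 3*F*a)
M(p, t) = 5*p
O = -1973/8 (O = 5 - 3*11*61/8 = 5 - ⅛*2013 = 5 - 2013/8 = -1973/8 ≈ -246.63)
(O + 1731)*(M(-1, 1) - 2951) = (-1973/8 + 1731)*(5*(-1) - 2951) = 11875*(-5 - 2951)/8 = (11875/8)*(-2956) = -8775625/2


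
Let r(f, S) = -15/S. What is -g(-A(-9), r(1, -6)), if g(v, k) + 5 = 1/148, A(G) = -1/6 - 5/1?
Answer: 739/148 ≈ 4.9932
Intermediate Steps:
A(G) = -31/6 (A(G) = -1*⅙ - 5*1 = -⅙ - 5 = -31/6)
g(v, k) = -739/148 (g(v, k) = -5 + 1/148 = -739/148)
-g(-A(-9), r(1, -6)) = -1*(-739/148) = 739/148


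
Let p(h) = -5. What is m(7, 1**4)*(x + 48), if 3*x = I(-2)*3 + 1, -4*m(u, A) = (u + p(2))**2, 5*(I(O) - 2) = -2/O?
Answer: -758/15 ≈ -50.533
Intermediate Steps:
I(O) = 2 - 2/(5*O) (I(O) = 2 + (-2/O)/5 = 2 - 2/(5*O))
m(u, A) = -(-5 + u)**2/4 (m(u, A) = -(u - 5)**2/4 = -(-5 + u)**2/4)
x = 38/15 (x = ((2 - 2/5/(-2))*3 + 1)/3 = ((2 - 2/5*(-1/2))*3 + 1)/3 = ((2 + 1/5)*3 + 1)/3 = ((11/5)*3 + 1)/3 = (33/5 + 1)/3 = (1/3)*(38/5) = 38/15 ≈ 2.5333)
m(7, 1**4)*(x + 48) = (-(-5 + 7)**2/4)*(38/15 + 48) = -1/4*2**2*(758/15) = -1/4*4*(758/15) = -1*758/15 = -758/15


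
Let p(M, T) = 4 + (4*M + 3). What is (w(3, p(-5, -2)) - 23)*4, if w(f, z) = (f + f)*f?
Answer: -20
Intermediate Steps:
p(M, T) = 7 + 4*M (p(M, T) = 4 + (3 + 4*M) = 7 + 4*M)
w(f, z) = 2*f² (w(f, z) = (2*f)*f = 2*f²)
(w(3, p(-5, -2)) - 23)*4 = (2*3² - 23)*4 = (2*9 - 23)*4 = (18 - 23)*4 = -5*4 = -20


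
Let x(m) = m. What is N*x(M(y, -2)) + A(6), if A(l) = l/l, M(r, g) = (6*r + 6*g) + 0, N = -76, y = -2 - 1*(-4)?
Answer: 1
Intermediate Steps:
y = 2 (y = -2 + 4 = 2)
M(r, g) = 6*g + 6*r (M(r, g) = (6*g + 6*r) + 0 = 6*g + 6*r)
A(l) = 1
N*x(M(y, -2)) + A(6) = -76*(6*(-2) + 6*2) + 1 = -76*(-12 + 12) + 1 = -76*0 + 1 = 0 + 1 = 1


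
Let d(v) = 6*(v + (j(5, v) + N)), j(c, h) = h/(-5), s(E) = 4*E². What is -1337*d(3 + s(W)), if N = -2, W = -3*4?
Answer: -18498732/5 ≈ -3.6997e+6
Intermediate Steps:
W = -12
j(c, h) = -h/5 (j(c, h) = h*(-⅕) = -h/5)
d(v) = -12 + 24*v/5 (d(v) = 6*(v + (-v/5 - 2)) = 6*(v + (-2 - v/5)) = 6*(-2 + 4*v/5) = -12 + 24*v/5)
-1337*d(3 + s(W)) = -1337*(-12 + 24*(3 + 4*(-12)²)/5) = -1337*(-12 + 24*(3 + 4*144)/5) = -1337*(-12 + 24*(3 + 576)/5) = -1337*(-12 + (24/5)*579) = -1337*(-12 + 13896/5) = -1337*13836/5 = -18498732/5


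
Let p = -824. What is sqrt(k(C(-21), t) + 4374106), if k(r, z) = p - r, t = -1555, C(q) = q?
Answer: 11*sqrt(36143) ≈ 2091.2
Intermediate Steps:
k(r, z) = -824 - r
sqrt(k(C(-21), t) + 4374106) = sqrt((-824 - 1*(-21)) + 4374106) = sqrt((-824 + 21) + 4374106) = sqrt(-803 + 4374106) = sqrt(4373303) = 11*sqrt(36143)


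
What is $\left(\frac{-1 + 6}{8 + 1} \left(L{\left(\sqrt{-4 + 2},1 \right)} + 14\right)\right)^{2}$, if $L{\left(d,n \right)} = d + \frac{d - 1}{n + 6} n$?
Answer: $\frac{232025}{3969} + \frac{38800 i \sqrt{2}}{3969} \approx 58.459 + 13.825 i$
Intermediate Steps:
$L{\left(d,n \right)} = d + \frac{n \left(-1 + d\right)}{6 + n}$ ($L{\left(d,n \right)} = d + \frac{-1 + d}{6 + n} n = d + \frac{n \left(-1 + d\right)}{6 + n}$)
$\left(\frac{-1 + 6}{8 + 1} \left(L{\left(\sqrt{-4 + 2},1 \right)} + 14\right)\right)^{2} = \left(\frac{-1 + 6}{8 + 1} \left(\frac{\left(-1\right) 1 + 6 \sqrt{-4 + 2} + 2 \sqrt{-4 + 2} \cdot 1}{6 + 1} + 14\right)\right)^{2} = \left(\frac{5}{9} \left(\frac{-1 + 6 \sqrt{-2} + 2 \sqrt{-2} \cdot 1}{7} + 14\right)\right)^{2} = \left(5 \cdot \frac{1}{9} \left(\frac{-1 + 6 i \sqrt{2} + 2 i \sqrt{2} \cdot 1}{7} + 14\right)\right)^{2} = \left(\frac{5 \left(\frac{-1 + 6 i \sqrt{2} + 2 i \sqrt{2}}{7} + 14\right)}{9}\right)^{2} = \left(\frac{5 \left(\frac{-1 + 8 i \sqrt{2}}{7} + 14\right)}{9}\right)^{2} = \left(\frac{5 \left(\left(- \frac{1}{7} + \frac{8 i \sqrt{2}}{7}\right) + 14\right)}{9}\right)^{2} = \left(\frac{5 \left(\frac{97}{7} + \frac{8 i \sqrt{2}}{7}\right)}{9}\right)^{2} = \left(\frac{485}{63} + \frac{40 i \sqrt{2}}{63}\right)^{2}$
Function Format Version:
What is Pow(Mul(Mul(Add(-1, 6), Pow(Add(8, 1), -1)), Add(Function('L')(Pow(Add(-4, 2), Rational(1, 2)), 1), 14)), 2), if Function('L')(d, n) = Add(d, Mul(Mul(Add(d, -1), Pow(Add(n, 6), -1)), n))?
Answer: Add(Rational(232025, 3969), Mul(Rational(38800, 3969), I, Pow(2, Rational(1, 2)))) ≈ Add(58.459, Mul(13.825, I))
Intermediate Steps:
Function('L')(d, n) = Add(d, Mul(n, Pow(Add(6, n), -1), Add(-1, d))) (Function('L')(d, n) = Add(d, Mul(Mul(Add(-1, d), Pow(Add(6, n), -1)), n)) = Add(d, Mul(Mul(Pow(Add(6, n), -1), Add(-1, d)), n)) = Add(d, Mul(n, Pow(Add(6, n), -1), Add(-1, d))))
Pow(Mul(Mul(Add(-1, 6), Pow(Add(8, 1), -1)), Add(Function('L')(Pow(Add(-4, 2), Rational(1, 2)), 1), 14)), 2) = Pow(Mul(Mul(Add(-1, 6), Pow(Add(8, 1), -1)), Add(Mul(Pow(Add(6, 1), -1), Add(Mul(-1, 1), Mul(6, Pow(Add(-4, 2), Rational(1, 2))), Mul(2, Pow(Add(-4, 2), Rational(1, 2)), 1))), 14)), 2) = Pow(Mul(Mul(5, Pow(9, -1)), Add(Mul(Pow(7, -1), Add(-1, Mul(6, Pow(-2, Rational(1, 2))), Mul(2, Pow(-2, Rational(1, 2)), 1))), 14)), 2) = Pow(Mul(Mul(5, Rational(1, 9)), Add(Mul(Rational(1, 7), Add(-1, Mul(6, Mul(I, Pow(2, Rational(1, 2)))), Mul(2, Mul(I, Pow(2, Rational(1, 2))), 1))), 14)), 2) = Pow(Mul(Rational(5, 9), Add(Mul(Rational(1, 7), Add(-1, Mul(6, I, Pow(2, Rational(1, 2))), Mul(2, I, Pow(2, Rational(1, 2))))), 14)), 2) = Pow(Mul(Rational(5, 9), Add(Mul(Rational(1, 7), Add(-1, Mul(8, I, Pow(2, Rational(1, 2))))), 14)), 2) = Pow(Mul(Rational(5, 9), Add(Add(Rational(-1, 7), Mul(Rational(8, 7), I, Pow(2, Rational(1, 2)))), 14)), 2) = Pow(Mul(Rational(5, 9), Add(Rational(97, 7), Mul(Rational(8, 7), I, Pow(2, Rational(1, 2))))), 2) = Pow(Add(Rational(485, 63), Mul(Rational(40, 63), I, Pow(2, Rational(1, 2)))), 2)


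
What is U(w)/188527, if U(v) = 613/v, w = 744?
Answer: 613/140264088 ≈ 4.3703e-6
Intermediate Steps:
U(w)/188527 = (613/744)/188527 = (613*(1/744))*(1/188527) = (613/744)*(1/188527) = 613/140264088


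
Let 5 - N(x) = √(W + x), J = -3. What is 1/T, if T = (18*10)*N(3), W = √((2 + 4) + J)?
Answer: 1/(900 - 180*√(3 + √3)) ≈ 0.0019668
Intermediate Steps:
W = √3 (W = √((2 + 4) - 3) = √(6 - 3) = √3 ≈ 1.7320)
N(x) = 5 - √(x + √3) (N(x) = 5 - √(√3 + x) = 5 - √(x + √3))
T = 900 - 180*√(3 + √3) (T = (18*10)*(5 - √(3 + √3)) = 180*(5 - √(3 + √3)) = 900 - 180*√(3 + √3) ≈ 508.44)
1/T = 1/(900 - 180*√(3 + √3))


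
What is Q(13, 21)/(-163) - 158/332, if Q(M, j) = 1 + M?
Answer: -15201/27058 ≈ -0.56179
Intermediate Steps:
Q(13, 21)/(-163) - 158/332 = (1 + 13)/(-163) - 158/332 = 14*(-1/163) - 158*1/332 = -14/163 - 79/166 = -15201/27058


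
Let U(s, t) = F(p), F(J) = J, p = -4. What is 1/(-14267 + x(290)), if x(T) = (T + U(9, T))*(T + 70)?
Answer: 1/88693 ≈ 1.1275e-5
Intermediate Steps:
U(s, t) = -4
x(T) = (-4 + T)*(70 + T) (x(T) = (T - 4)*(T + 70) = (-4 + T)*(70 + T))
1/(-14267 + x(290)) = 1/(-14267 + (-280 + 290² + 66*290)) = 1/(-14267 + (-280 + 84100 + 19140)) = 1/(-14267 + 102960) = 1/88693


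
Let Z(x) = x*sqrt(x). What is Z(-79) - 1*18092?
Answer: -18092 - 79*I*sqrt(79) ≈ -18092.0 - 702.17*I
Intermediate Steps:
Z(x) = x**(3/2)
Z(-79) - 1*18092 = (-79)**(3/2) - 1*18092 = -79*I*sqrt(79) - 18092 = -18092 - 79*I*sqrt(79)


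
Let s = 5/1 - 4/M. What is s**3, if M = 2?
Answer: 27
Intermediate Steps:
s = 3 (s = 5/1 - 4/2 = 5*1 - 4*1/2 = 5 - 2 = 3)
s**3 = 3**3 = 27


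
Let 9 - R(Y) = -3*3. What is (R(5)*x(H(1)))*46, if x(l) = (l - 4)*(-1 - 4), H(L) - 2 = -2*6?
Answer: 57960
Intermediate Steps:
H(L) = -10 (H(L) = 2 - 2*6 = 2 - 12 = -10)
x(l) = 20 - 5*l (x(l) = (-4 + l)*(-5) = 20 - 5*l)
R(Y) = 18 (R(Y) = 9 - (-3)*3 = 9 - 1*(-9) = 9 + 9 = 18)
(R(5)*x(H(1)))*46 = (18*(20 - 5*(-10)))*46 = (18*(20 + 50))*46 = (18*70)*46 = 1260*46 = 57960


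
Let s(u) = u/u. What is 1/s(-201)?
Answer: 1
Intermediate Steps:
s(u) = 1
1/s(-201) = 1/1 = 1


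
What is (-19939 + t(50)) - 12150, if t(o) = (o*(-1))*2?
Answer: -32189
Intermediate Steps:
t(o) = -2*o (t(o) = -o*2 = -2*o)
(-19939 + t(50)) - 12150 = (-19939 - 2*50) - 12150 = (-19939 - 100) - 12150 = -20039 - 12150 = -32189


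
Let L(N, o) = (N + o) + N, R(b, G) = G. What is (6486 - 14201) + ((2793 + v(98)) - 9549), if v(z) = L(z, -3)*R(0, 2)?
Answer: -14085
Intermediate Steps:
L(N, o) = o + 2*N
v(z) = -6 + 4*z (v(z) = (-3 + 2*z)*2 = -6 + 4*z)
(6486 - 14201) + ((2793 + v(98)) - 9549) = (6486 - 14201) + ((2793 + (-6 + 4*98)) - 9549) = -7715 + ((2793 + (-6 + 392)) - 9549) = -7715 + ((2793 + 386) - 9549) = -7715 + (3179 - 9549) = -7715 - 6370 = -14085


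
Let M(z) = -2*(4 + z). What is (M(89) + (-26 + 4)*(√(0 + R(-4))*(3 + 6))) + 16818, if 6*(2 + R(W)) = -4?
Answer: 16632 - 132*I*√6 ≈ 16632.0 - 323.33*I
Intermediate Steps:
R(W) = -8/3 (R(W) = -2 + (⅙)*(-4) = -2 - ⅔ = -8/3)
M(z) = -8 - 2*z
(M(89) + (-26 + 4)*(√(0 + R(-4))*(3 + 6))) + 16818 = ((-8 - 2*89) + (-26 + 4)*(√(0 - 8/3)*(3 + 6))) + 16818 = ((-8 - 178) - 22*√(-8/3)*9) + 16818 = (-186 - 22*2*I*√6/3*9) + 16818 = (-186 - 132*I*√6) + 16818 = 16632 - 132*I*√6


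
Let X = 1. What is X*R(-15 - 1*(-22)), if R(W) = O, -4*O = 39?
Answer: -39/4 ≈ -9.7500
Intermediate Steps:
O = -39/4 (O = -¼*39 = -39/4 ≈ -9.7500)
R(W) = -39/4
X*R(-15 - 1*(-22)) = 1*(-39/4) = -39/4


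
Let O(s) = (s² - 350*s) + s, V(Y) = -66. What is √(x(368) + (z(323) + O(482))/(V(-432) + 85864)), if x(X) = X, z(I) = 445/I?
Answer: √283196637421476870/27712754 ≈ 19.203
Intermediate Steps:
O(s) = s² - 349*s
√(x(368) + (z(323) + O(482))/(V(-432) + 85864)) = √(368 + (445/323 + 482*(-349 + 482))/(-66 + 85864)) = √(368 + (445*(1/323) + 482*133)/85798) = √(368 + (445/323 + 64106)*(1/85798)) = √(368 + (20706683/323)*(1/85798)) = √(368 + 20706683/27712754) = √(10219000155/27712754) = √283196637421476870/27712754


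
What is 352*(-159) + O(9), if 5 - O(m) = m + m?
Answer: -55981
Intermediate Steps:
O(m) = 5 - 2*m (O(m) = 5 - (m + m) = 5 - 2*m)
352*(-159) + O(9) = 352*(-159) + (5 - 2*9) = -55968 + (5 - 18) = -55968 - 13 = -55981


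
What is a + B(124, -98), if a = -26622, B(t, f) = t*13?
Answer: -25010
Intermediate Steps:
B(t, f) = 13*t
a + B(124, -98) = -26622 + 13*124 = -26622 + 1612 = -25010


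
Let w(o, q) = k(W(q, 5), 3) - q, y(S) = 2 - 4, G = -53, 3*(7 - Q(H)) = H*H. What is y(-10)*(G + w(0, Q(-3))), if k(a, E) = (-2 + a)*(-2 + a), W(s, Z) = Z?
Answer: 96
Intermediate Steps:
Q(H) = 7 - H²/3 (Q(H) = 7 - H*H/3 = 7 - H²/3)
k(a, E) = (-2 + a)²
y(S) = -2
w(o, q) = 9 - q (w(o, q) = (-2 + 5)² - q = 3² - q = 9 - q)
y(-10)*(G + w(0, Q(-3))) = -2*(-53 + (9 - (7 - ⅓*(-3)²))) = -2*(-53 + (9 - (7 - ⅓*9))) = -2*(-53 + (9 - (7 - 3))) = -2*(-53 + (9 - 1*4)) = -2*(-53 + (9 - 4)) = -2*(-53 + 5) = -2*(-48) = 96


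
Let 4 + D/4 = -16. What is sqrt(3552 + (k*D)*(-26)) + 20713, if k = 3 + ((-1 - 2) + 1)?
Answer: 20713 + 16*sqrt(22) ≈ 20788.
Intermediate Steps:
D = -80 (D = -16 + 4*(-16) = -16 - 64 = -80)
k = 1 (k = 3 + (-3 + 1) = 3 - 2 = 1)
sqrt(3552 + (k*D)*(-26)) + 20713 = sqrt(3552 + (1*(-80))*(-26)) + 20713 = sqrt(3552 - 80*(-26)) + 20713 = sqrt(3552 + 2080) + 20713 = sqrt(5632) + 20713 = 16*sqrt(22) + 20713 = 20713 + 16*sqrt(22)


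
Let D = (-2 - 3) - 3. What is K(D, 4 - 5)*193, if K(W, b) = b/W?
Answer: 193/8 ≈ 24.125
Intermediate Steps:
D = -8 (D = -5 - 3 = -8)
K(D, 4 - 5)*193 = ((4 - 5)/(-8))*193 = -1*(-⅛)*193 = (⅛)*193 = 193/8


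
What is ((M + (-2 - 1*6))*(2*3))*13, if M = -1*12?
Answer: -1560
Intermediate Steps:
M = -12
((M + (-2 - 1*6))*(2*3))*13 = ((-12 + (-2 - 1*6))*(2*3))*13 = ((-12 + (-2 - 6))*6)*13 = ((-12 - 8)*6)*13 = -20*6*13 = -120*13 = -1560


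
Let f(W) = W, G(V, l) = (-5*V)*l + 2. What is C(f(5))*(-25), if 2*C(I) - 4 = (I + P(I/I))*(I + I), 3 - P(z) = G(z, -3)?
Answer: 1075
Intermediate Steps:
G(V, l) = 2 - 5*V*l (G(V, l) = -5*V*l + 2 = 2 - 5*V*l)
P(z) = 1 - 15*z (P(z) = 3 - (2 - 5*z*(-3)) = 3 - (2 + 15*z) = 3 + (-2 - 15*z) = 1 - 15*z)
C(I) = 2 + I*(-14 + I) (C(I) = 2 + ((I + (1 - 15*I/I))*(I + I))/2 = 2 + ((I + (1 - 15*1))*(2*I))/2 = 2 + ((I + (1 - 15))*(2*I))/2 = 2 + ((I - 14)*(2*I))/2 = 2 + ((-14 + I)*(2*I))/2 = 2 + (2*I*(-14 + I))/2 = 2 + I*(-14 + I))
C(f(5))*(-25) = (2 + 5**2 - 14*5)*(-25) = (2 + 25 - 70)*(-25) = -43*(-25) = 1075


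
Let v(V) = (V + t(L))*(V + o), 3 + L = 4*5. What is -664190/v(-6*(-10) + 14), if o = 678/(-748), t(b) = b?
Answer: -248407060/2487667 ≈ -99.855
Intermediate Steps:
L = 17 (L = -3 + 4*5 = -3 + 20 = 17)
o = -339/374 (o = 678*(-1/748) = -339/374 ≈ -0.90642)
v(V) = (17 + V)*(-339/374 + V) (v(V) = (V + 17)*(V - 339/374) = (17 + V)*(-339/374 + V))
-664190/v(-6*(-10) + 14) = -664190/(-339/22 + (-6*(-10) + 14)**2 + 6019*(-6*(-10) + 14)/374) = -664190/(-339/22 + (60 + 14)**2 + 6019*(60 + 14)/374) = -664190/(-339/22 + 74**2 + (6019/374)*74) = -664190/(-339/22 + 5476 + 222703/187) = -664190/2487667/374 = -664190*374/2487667 = -248407060/2487667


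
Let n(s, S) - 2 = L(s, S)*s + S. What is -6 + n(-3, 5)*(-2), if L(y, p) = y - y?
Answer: -20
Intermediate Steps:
L(y, p) = 0
n(s, S) = 2 + S (n(s, S) = 2 + (0*s + S) = 2 + (0 + S) = 2 + S)
-6 + n(-3, 5)*(-2) = -6 + (2 + 5)*(-2) = -6 + 7*(-2) = -6 - 14 = -20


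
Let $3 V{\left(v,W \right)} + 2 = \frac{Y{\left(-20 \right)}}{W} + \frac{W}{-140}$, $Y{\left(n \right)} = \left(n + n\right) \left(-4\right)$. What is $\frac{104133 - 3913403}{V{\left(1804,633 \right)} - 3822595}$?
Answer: $\frac{1012732522200}{1016275662229} \approx 0.99651$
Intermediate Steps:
$Y{\left(n \right)} = - 8 n$ ($Y{\left(n \right)} = 2 n \left(-4\right) = - 8 n$)
$V{\left(v,W \right)} = - \frac{2}{3} - \frac{W}{420} + \frac{160}{3 W}$ ($V{\left(v,W \right)} = - \frac{2}{3} + \frac{\frac{\left(-8\right) \left(-20\right)}{W} + \frac{W}{-140}}{3} = - \frac{2}{3} + \frac{\frac{160}{W} + W \left(- \frac{1}{140}\right)}{3} = - \frac{2}{3} + \frac{\frac{160}{W} - \frac{W}{140}}{3} = - \frac{2}{3} - \left(- \frac{160}{3 W} + \frac{W}{420}\right) = - \frac{2}{3} - \frac{W}{420} + \frac{160}{3 W}$)
$\frac{104133 - 3913403}{V{\left(1804,633 \right)} - 3822595} = \frac{104133 - 3913403}{\frac{22400 - 633 \left(280 + 633\right)}{420 \cdot 633} - 3822595} = - \frac{3809270}{\frac{1}{420} \cdot \frac{1}{633} \left(22400 - 633 \cdot 913\right) - 3822595} = - \frac{3809270}{\frac{1}{420} \cdot \frac{1}{633} \left(22400 - 577929\right) - 3822595} = - \frac{3809270}{\frac{1}{420} \cdot \frac{1}{633} \left(-555529\right) - 3822595} = - \frac{3809270}{- \frac{555529}{265860} - 3822595} = - \frac{3809270}{- \frac{1016275662229}{265860}} = \left(-3809270\right) \left(- \frac{265860}{1016275662229}\right) = \frac{1012732522200}{1016275662229}$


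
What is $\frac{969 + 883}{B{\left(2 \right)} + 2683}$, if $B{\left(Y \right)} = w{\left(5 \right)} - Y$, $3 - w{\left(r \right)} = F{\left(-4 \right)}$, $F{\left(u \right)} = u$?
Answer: $\frac{463}{672} \approx 0.68899$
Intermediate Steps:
$w{\left(r \right)} = 7$ ($w{\left(r \right)} = 3 - -4 = 3 + 4 = 7$)
$B{\left(Y \right)} = 7 - Y$
$\frac{969 + 883}{B{\left(2 \right)} + 2683} = \frac{969 + 883}{\left(7 - 2\right) + 2683} = \frac{1852}{\left(7 - 2\right) + 2683} = \frac{1852}{5 + 2683} = \frac{1852}{2688} = 1852 \cdot \frac{1}{2688} = \frac{463}{672}$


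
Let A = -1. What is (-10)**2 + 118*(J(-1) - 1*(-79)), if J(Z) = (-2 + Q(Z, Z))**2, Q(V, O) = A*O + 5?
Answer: 11310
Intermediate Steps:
Q(V, O) = 5 - O (Q(V, O) = -O + 5 = 5 - O)
J(Z) = (3 - Z)**2 (J(Z) = (-2 + (5 - Z))**2 = (3 - Z)**2)
(-10)**2 + 118*(J(-1) - 1*(-79)) = (-10)**2 + 118*((-3 - 1)**2 - 1*(-79)) = 100 + 118*((-4)**2 + 79) = 100 + 118*(16 + 79) = 100 + 118*95 = 100 + 11210 = 11310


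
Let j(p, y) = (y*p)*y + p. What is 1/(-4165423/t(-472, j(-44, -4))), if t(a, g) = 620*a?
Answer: 292640/4165423 ≈ 0.070255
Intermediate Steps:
j(p, y) = p + p*y² (j(p, y) = (p*y)*y + p = p*y² + p = p + p*y²)
1/(-4165423/t(-472, j(-44, -4))) = 1/(-4165423/(620*(-472))) = 1/(-4165423/(-292640)) = 1/(-4165423*(-1/292640)) = 1/(4165423/292640) = 292640/4165423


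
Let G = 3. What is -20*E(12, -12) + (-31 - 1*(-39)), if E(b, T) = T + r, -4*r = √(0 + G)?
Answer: 248 + 5*√3 ≈ 256.66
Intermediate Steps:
r = -√3/4 (r = -√(0 + 3)/4 = -√3/4 ≈ -0.43301)
E(b, T) = T - √3/4
-20*E(12, -12) + (-31 - 1*(-39)) = -20*(-12 - √3/4) + (-31 - 1*(-39)) = (240 + 5*√3) + (-31 + 39) = (240 + 5*√3) + 8 = 248 + 5*√3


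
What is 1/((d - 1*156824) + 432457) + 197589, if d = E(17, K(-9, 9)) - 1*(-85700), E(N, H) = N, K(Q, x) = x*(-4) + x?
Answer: 71398785151/361350 ≈ 1.9759e+5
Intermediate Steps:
K(Q, x) = -3*x (K(Q, x) = -4*x + x = -3*x)
d = 85717 (d = 17 - 1*(-85700) = 17 + 85700 = 85717)
1/((d - 1*156824) + 432457) + 197589 = 1/((85717 - 1*156824) + 432457) + 197589 = 1/((85717 - 156824) + 432457) + 197589 = 1/(-71107 + 432457) + 197589 = 1/361350 + 197589 = 71398785151/361350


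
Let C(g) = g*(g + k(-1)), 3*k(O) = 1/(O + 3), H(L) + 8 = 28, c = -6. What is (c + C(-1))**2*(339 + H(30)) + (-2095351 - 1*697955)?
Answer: -100214017/36 ≈ -2.7837e+6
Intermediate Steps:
H(L) = 20 (H(L) = -8 + 28 = 20)
k(O) = 1/(3*(3 + O)) (k(O) = 1/(3*(O + 3)) = 1/(3*(3 + O)))
C(g) = g*(1/6 + g) (C(g) = g*(g + 1/(3*(3 - 1))) = g*(g + (1/3)/2) = g*(g + (1/3)*(1/2)) = g*(g + 1/6) = g*(1/6 + g))
(c + C(-1))**2*(339 + H(30)) + (-2095351 - 1*697955) = (-6 - (1/6 - 1))**2*(339 + 20) + (-2095351 - 1*697955) = (-6 - 1*(-5/6))**2*359 + (-2095351 - 697955) = (-6 + 5/6)**2*359 - 2793306 = (-31/6)**2*359 - 2793306 = (961/36)*359 - 2793306 = 344999/36 - 2793306 = -100214017/36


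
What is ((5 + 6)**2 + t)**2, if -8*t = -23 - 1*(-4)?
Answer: 974169/64 ≈ 15221.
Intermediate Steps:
t = 19/8 (t = -(-23 - 1*(-4))/8 = -(-23 + 4)/8 = -1/8*(-19) = 19/8 ≈ 2.3750)
((5 + 6)**2 + t)**2 = ((5 + 6)**2 + 19/8)**2 = (11**2 + 19/8)**2 = (121 + 19/8)**2 = (987/8)**2 = 974169/64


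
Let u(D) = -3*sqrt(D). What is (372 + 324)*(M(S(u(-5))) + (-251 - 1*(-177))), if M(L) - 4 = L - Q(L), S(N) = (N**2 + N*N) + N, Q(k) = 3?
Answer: -113448 - 2088*I*sqrt(5) ≈ -1.1345e+5 - 4668.9*I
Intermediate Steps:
S(N) = N + 2*N**2 (S(N) = (N**2 + N**2) + N = 2*N**2 + N = N + 2*N**2)
M(L) = 1 + L (M(L) = 4 + (L - 1*3) = 4 + (L - 3) = 4 + (-3 + L) = 1 + L)
(372 + 324)*(M(S(u(-5))) + (-251 - 1*(-177))) = (372 + 324)*((1 + (-3*I*sqrt(5))*(1 + 2*(-3*I*sqrt(5)))) + (-251 - 1*(-177))) = 696*((1 + (-3*I*sqrt(5))*(1 + 2*(-3*I*sqrt(5)))) + (-251 + 177)) = 696*((1 + (-3*I*sqrt(5))*(1 + 2*(-3*I*sqrt(5)))) - 74) = 696*((1 + (-3*I*sqrt(5))*(1 - 6*I*sqrt(5))) - 74) = 696*((1 - 3*I*sqrt(5)*(1 - 6*I*sqrt(5))) - 74) = 696*(-73 - 3*I*sqrt(5)*(1 - 6*I*sqrt(5))) = -50808 - 2088*I*sqrt(5)*(1 - 6*I*sqrt(5))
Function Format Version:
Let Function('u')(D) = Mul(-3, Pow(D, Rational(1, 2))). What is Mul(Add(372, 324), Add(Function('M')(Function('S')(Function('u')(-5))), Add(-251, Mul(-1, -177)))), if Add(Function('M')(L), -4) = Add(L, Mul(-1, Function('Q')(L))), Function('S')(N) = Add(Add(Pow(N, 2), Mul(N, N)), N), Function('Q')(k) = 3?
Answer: Add(-113448, Mul(-2088, I, Pow(5, Rational(1, 2)))) ≈ Add(-1.1345e+5, Mul(-4668.9, I))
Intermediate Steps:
Function('S')(N) = Add(N, Mul(2, Pow(N, 2))) (Function('S')(N) = Add(Add(Pow(N, 2), Pow(N, 2)), N) = Add(Mul(2, Pow(N, 2)), N) = Add(N, Mul(2, Pow(N, 2))))
Function('M')(L) = Add(1, L) (Function('M')(L) = Add(4, Add(L, Mul(-1, 3))) = Add(4, Add(L, -3)) = Add(4, Add(-3, L)) = Add(1, L))
Mul(Add(372, 324), Add(Function('M')(Function('S')(Function('u')(-5))), Add(-251, Mul(-1, -177)))) = Mul(Add(372, 324), Add(Add(1, Mul(Mul(-3, Pow(-5, Rational(1, 2))), Add(1, Mul(2, Mul(-3, Pow(-5, Rational(1, 2))))))), Add(-251, Mul(-1, -177)))) = Mul(696, Add(Add(1, Mul(Mul(-3, Mul(I, Pow(5, Rational(1, 2)))), Add(1, Mul(2, Mul(-3, Mul(I, Pow(5, Rational(1, 2)))))))), Add(-251, 177))) = Mul(696, Add(Add(1, Mul(Mul(-3, I, Pow(5, Rational(1, 2))), Add(1, Mul(2, Mul(-3, I, Pow(5, Rational(1, 2))))))), -74)) = Mul(696, Add(Add(1, Mul(Mul(-3, I, Pow(5, Rational(1, 2))), Add(1, Mul(-6, I, Pow(5, Rational(1, 2)))))), -74)) = Mul(696, Add(Add(1, Mul(-3, I, Pow(5, Rational(1, 2)), Add(1, Mul(-6, I, Pow(5, Rational(1, 2)))))), -74)) = Mul(696, Add(-73, Mul(-3, I, Pow(5, Rational(1, 2)), Add(1, Mul(-6, I, Pow(5, Rational(1, 2))))))) = Add(-50808, Mul(-2088, I, Pow(5, Rational(1, 2)), Add(1, Mul(-6, I, Pow(5, Rational(1, 2))))))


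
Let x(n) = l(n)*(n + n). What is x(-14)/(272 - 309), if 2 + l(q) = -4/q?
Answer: -48/37 ≈ -1.2973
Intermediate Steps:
l(q) = -2 - 4/q
x(n) = 2*n*(-2 - 4/n) (x(n) = (-2 - 4/n)*(n + n) = (-2 - 4/n)*(2*n) = 2*n*(-2 - 4/n))
x(-14)/(272 - 309) = (-8 - 4*(-14))/(272 - 309) = (-8 + 56)/(-37) = 48*(-1/37) = -48/37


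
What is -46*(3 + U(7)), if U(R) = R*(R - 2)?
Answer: -1748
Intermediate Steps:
U(R) = R*(-2 + R)
-46*(3 + U(7)) = -46*(3 + 7*(-2 + 7)) = -46*(3 + 7*5) = -46*(3 + 35) = -46*38 = -1748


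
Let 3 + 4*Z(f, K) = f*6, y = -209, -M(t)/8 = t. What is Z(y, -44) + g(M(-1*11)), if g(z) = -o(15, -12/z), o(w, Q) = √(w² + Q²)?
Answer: -1257/4 - 3*√12101/22 ≈ -329.25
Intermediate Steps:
M(t) = -8*t
o(w, Q) = √(Q² + w²)
Z(f, K) = -¾ + 3*f/2 (Z(f, K) = -¾ + (f*6)/4 = -¾ + (6*f)/4 = -¾ + 3*f/2)
g(z) = -√(225 + 144/z²) (g(z) = -√((-12/z)² + 15²) = -√(144/z² + 225) = -√(225 + 144/z²))
Z(y, -44) + g(M(-1*11)) = (-¾ + (3/2)*(-209)) - 3*√(25 + 16/(-(-8)*11)²) = (-¾ - 627/2) - 3*√(25 + 16/(-8*(-11))²) = -1257/4 - 3*√(25 + 16/88²) = -1257/4 - 3*√(25 + 16*(1/7744)) = -1257/4 - 3*√(25 + 1/484) = -1257/4 - 3*√12101/22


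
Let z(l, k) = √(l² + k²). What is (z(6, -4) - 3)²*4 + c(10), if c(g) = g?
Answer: 254 - 48*√13 ≈ 80.934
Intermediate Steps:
z(l, k) = √(k² + l²)
(z(6, -4) - 3)²*4 + c(10) = (√((-4)² + 6²) - 3)²*4 + 10 = (√(16 + 36) - 3)²*4 + 10 = (√52 - 3)²*4 + 10 = (2*√13 - 3)²*4 + 10 = (-3 + 2*√13)²*4 + 10 = 4*(-3 + 2*√13)² + 10 = 10 + 4*(-3 + 2*√13)²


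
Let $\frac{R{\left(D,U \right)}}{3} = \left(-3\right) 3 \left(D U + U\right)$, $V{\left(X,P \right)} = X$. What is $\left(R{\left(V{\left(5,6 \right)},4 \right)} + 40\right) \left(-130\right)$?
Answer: $79040$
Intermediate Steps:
$R{\left(D,U \right)} = - 27 U - 27 D U$ ($R{\left(D,U \right)} = 3 \left(-3\right) 3 \left(D U + U\right) = 3 \left(- 9 \left(U + D U\right)\right) = 3 \left(- 9 U - 9 D U\right) = - 27 U - 27 D U$)
$\left(R{\left(V{\left(5,6 \right)},4 \right)} + 40\right) \left(-130\right) = \left(\left(-27\right) 4 \left(1 + 5\right) + 40\right) \left(-130\right) = \left(\left(-27\right) 4 \cdot 6 + 40\right) \left(-130\right) = \left(-648 + 40\right) \left(-130\right) = \left(-608\right) \left(-130\right) = 79040$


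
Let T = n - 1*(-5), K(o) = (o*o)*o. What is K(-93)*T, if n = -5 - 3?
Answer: 2413071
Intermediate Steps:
n = -8
K(o) = o³ (K(o) = o²*o = o³)
T = -3 (T = -8 - 1*(-5) = -8 + 5 = -3)
K(-93)*T = (-93)³*(-3) = -804357*(-3) = 2413071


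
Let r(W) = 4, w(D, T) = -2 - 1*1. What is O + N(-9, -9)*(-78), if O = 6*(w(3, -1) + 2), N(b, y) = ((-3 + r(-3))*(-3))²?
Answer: -708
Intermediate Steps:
w(D, T) = -3 (w(D, T) = -2 - 1 = -3)
N(b, y) = 9 (N(b, y) = ((-3 + 4)*(-3))² = (1*(-3))² = (-3)² = 9)
O = -6 (O = 6*(-3 + 2) = 6*(-1) = -6)
O + N(-9, -9)*(-78) = -6 + 9*(-78) = -6 - 702 = -708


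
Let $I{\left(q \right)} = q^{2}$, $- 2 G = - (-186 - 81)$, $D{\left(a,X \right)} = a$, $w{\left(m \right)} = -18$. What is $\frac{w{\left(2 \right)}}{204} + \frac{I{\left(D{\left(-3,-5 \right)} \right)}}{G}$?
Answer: $- \frac{471}{3026} \approx -0.15565$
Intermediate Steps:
$G = - \frac{267}{2}$ ($G = - \frac{\left(-1\right) \left(-186 - 81\right)}{2} = - \frac{\left(-1\right) \left(-267\right)}{2} = \left(- \frac{1}{2}\right) 267 = - \frac{267}{2} \approx -133.5$)
$\frac{w{\left(2 \right)}}{204} + \frac{I{\left(D{\left(-3,-5 \right)} \right)}}{G} = - \frac{18}{204} + \frac{\left(-3\right)^{2}}{- \frac{267}{2}} = \left(-18\right) \frac{1}{204} + 9 \left(- \frac{2}{267}\right) = - \frac{3}{34} - \frac{6}{89} = - \frac{471}{3026}$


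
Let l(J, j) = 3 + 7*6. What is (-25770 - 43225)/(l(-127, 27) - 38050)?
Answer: 13799/7601 ≈ 1.8154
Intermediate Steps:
l(J, j) = 45 (l(J, j) = 3 + 42 = 45)
(-25770 - 43225)/(l(-127, 27) - 38050) = (-25770 - 43225)/(45 - 38050) = -68995/(-38005) = -68995*(-1/38005) = 13799/7601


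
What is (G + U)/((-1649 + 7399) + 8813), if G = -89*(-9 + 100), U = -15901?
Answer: -24000/14563 ≈ -1.6480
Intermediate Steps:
G = -8099 (G = -89*91 = -8099)
(G + U)/((-1649 + 7399) + 8813) = (-8099 - 15901)/((-1649 + 7399) + 8813) = -24000/(5750 + 8813) = -24000/14563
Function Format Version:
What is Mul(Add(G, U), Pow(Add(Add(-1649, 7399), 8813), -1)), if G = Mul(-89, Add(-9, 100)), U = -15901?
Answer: Rational(-24000, 14563) ≈ -1.6480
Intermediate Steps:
G = -8099 (G = Mul(-89, 91) = -8099)
Mul(Add(G, U), Pow(Add(Add(-1649, 7399), 8813), -1)) = Mul(Add(-8099, -15901), Pow(Add(Add(-1649, 7399), 8813), -1)) = Mul(-24000, Pow(Add(5750, 8813), -1)) = Mul(-24000, Pow(14563, -1)) = Mul(-24000, Rational(1, 14563)) = Rational(-24000, 14563)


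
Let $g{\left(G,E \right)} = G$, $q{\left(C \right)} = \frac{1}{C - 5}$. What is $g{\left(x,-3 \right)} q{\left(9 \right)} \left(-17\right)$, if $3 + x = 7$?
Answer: $-17$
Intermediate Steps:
$x = 4$ ($x = -3 + 7 = 4$)
$q{\left(C \right)} = \frac{1}{-5 + C}$
$g{\left(x,-3 \right)} q{\left(9 \right)} \left(-17\right) = \frac{4}{-5 + 9} \left(-17\right) = \frac{4}{4} \left(-17\right) = 4 \cdot \frac{1}{4} \left(-17\right) = 1 \left(-17\right) = -17$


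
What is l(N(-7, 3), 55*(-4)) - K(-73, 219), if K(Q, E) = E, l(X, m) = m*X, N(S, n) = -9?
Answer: 1761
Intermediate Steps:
l(X, m) = X*m
l(N(-7, 3), 55*(-4)) - K(-73, 219) = -495*(-4) - 1*219 = -9*(-220) - 219 = 1980 - 219 = 1761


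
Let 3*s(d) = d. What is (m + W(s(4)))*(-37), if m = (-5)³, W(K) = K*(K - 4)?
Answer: 42809/9 ≈ 4756.6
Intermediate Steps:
s(d) = d/3
W(K) = K*(-4 + K)
m = -125
(m + W(s(4)))*(-37) = (-125 + ((⅓)*4)*(-4 + (⅓)*4))*(-37) = (-125 + 4*(-4 + 4/3)/3)*(-37) = (-125 + (4/3)*(-8/3))*(-37) = (-125 - 32/9)*(-37) = -1157/9*(-37) = 42809/9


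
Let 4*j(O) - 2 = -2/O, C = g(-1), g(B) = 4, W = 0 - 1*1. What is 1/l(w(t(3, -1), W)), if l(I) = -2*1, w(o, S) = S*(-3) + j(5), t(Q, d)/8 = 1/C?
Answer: -½ ≈ -0.50000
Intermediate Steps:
W = -1 (W = 0 - 1 = -1)
C = 4
j(O) = ½ - 1/(2*O) (j(O) = ½ + (-2/O)/4 = ½ - 1/(2*O))
t(Q, d) = 2 (t(Q, d) = 8/4 = 8*(¼) = 2)
w(o, S) = ⅖ - 3*S (w(o, S) = S*(-3) + (½)*(-1 + 5)/5 = -3*S + (½)*(⅕)*4 = -3*S + ⅖ = ⅖ - 3*S)
l(I) = -2
1/l(w(t(3, -1), W)) = 1/(-2) = -½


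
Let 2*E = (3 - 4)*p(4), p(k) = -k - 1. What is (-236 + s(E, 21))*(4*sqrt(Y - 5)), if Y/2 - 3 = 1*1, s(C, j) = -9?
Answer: -980*sqrt(3) ≈ -1697.4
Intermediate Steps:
p(k) = -1 - k
E = 5/2 (E = ((3 - 4)*(-1 - 1*4))/2 = (-(-1 - 4))/2 = (-1*(-5))/2 = (1/2)*5 = 5/2 ≈ 2.5000)
Y = 8 (Y = 6 + 2*(1*1) = 6 + 2*1 = 6 + 2 = 8)
(-236 + s(E, 21))*(4*sqrt(Y - 5)) = (-236 - 9)*(4*sqrt(8 - 5)) = -980*sqrt(3)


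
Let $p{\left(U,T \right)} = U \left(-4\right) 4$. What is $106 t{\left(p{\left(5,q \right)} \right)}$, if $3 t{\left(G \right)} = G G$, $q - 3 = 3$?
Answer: $\frac{678400}{3} \approx 2.2613 \cdot 10^{5}$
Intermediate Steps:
$q = 6$ ($q = 3 + 3 = 6$)
$p{\left(U,T \right)} = - 16 U$ ($p{\left(U,T \right)} = - 4 U 4 = - 16 U$)
$t{\left(G \right)} = \frac{G^{2}}{3}$ ($t{\left(G \right)} = \frac{G G}{3} = \frac{G^{2}}{3}$)
$106 t{\left(p{\left(5,q \right)} \right)} = 106 \frac{\left(\left(-16\right) 5\right)^{2}}{3} = 106 \frac{\left(-80\right)^{2}}{3} = 106 \cdot \frac{1}{3} \cdot 6400 = 106 \cdot \frac{6400}{3} = \frac{678400}{3}$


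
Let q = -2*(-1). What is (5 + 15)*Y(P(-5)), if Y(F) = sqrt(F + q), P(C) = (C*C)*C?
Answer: 20*I*sqrt(123) ≈ 221.81*I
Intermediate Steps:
q = 2
P(C) = C**3 (P(C) = C**2*C = C**3)
Y(F) = sqrt(2 + F) (Y(F) = sqrt(F + 2) = sqrt(2 + F))
(5 + 15)*Y(P(-5)) = (5 + 15)*sqrt(2 + (-5)**3) = 20*sqrt(2 - 125) = 20*sqrt(-123) = 20*(I*sqrt(123)) = 20*I*sqrt(123)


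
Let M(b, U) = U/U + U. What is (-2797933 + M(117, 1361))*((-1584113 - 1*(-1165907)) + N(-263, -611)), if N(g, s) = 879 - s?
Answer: 1165375880836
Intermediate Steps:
M(b, U) = 1 + U
(-2797933 + M(117, 1361))*((-1584113 - 1*(-1165907)) + N(-263, -611)) = (-2797933 + (1 + 1361))*((-1584113 - 1*(-1165907)) + (879 - 1*(-611))) = (-2797933 + 1362)*((-1584113 + 1165907) + (879 + 611)) = -2796571*(-418206 + 1490) = -2796571*(-416716) = 1165375880836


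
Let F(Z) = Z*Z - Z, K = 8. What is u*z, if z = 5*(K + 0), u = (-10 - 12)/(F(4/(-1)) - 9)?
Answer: -80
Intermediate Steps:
F(Z) = Z² - Z
u = -2 (u = (-10 - 12)/((4/(-1))*(-1 + 4/(-1)) - 9) = -22/((4*(-1))*(-1 + 4*(-1)) - 9) = -22/(-4*(-1 - 4) - 9) = -22/(-4*(-5) - 9) = -22/(20 - 9) = -22/11 = -22*1/11 = -2)
z = 40 (z = 5*(8 + 0) = 5*8 = 40)
u*z = -2*40 = -80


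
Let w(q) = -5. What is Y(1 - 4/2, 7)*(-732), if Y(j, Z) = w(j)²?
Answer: -18300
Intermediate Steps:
Y(j, Z) = 25 (Y(j, Z) = (-5)² = 25)
Y(1 - 4/2, 7)*(-732) = 25*(-732) = -18300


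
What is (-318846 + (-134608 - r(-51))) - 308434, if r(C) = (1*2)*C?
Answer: -761786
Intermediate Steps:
r(C) = 2*C
(-318846 + (-134608 - r(-51))) - 308434 = (-318846 + (-134608 - 2*(-51))) - 308434 = (-318846 + (-134608 - 1*(-102))) - 308434 = (-318846 + (-134608 + 102)) - 308434 = (-318846 - 134506) - 308434 = -453352 - 308434 = -761786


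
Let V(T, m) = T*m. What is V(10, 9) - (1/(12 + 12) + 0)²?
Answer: 51839/576 ≈ 89.998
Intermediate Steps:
V(10, 9) - (1/(12 + 12) + 0)² = 10*9 - (1/(12 + 12) + 0)² = 90 - (1/24 + 0)² = 90 - (1/24)² = 90 - 1*1/576 = 90 - 1/576 = 51839/576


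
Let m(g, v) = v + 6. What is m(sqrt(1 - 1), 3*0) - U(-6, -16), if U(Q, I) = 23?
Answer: -17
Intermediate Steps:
m(g, v) = 6 + v
m(sqrt(1 - 1), 3*0) - U(-6, -16) = (6 + 3*0) - 1*23 = (6 + 0) - 23 = 6 - 23 = -17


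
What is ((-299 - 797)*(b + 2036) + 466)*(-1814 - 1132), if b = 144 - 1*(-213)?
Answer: 7725183852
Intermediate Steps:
b = 357 (b = 144 + 213 = 357)
((-299 - 797)*(b + 2036) + 466)*(-1814 - 1132) = ((-299 - 797)*(357 + 2036) + 466)*(-1814 - 1132) = (-1096*2393 + 466)*(-2946) = (-2622728 + 466)*(-2946) = -2622262*(-2946) = 7725183852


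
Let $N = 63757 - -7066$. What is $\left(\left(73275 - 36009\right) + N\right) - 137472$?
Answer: $-29383$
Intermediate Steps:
$N = 70823$ ($N = 63757 + 7066 = 70823$)
$\left(\left(73275 - 36009\right) + N\right) - 137472 = \left(\left(73275 - 36009\right) + 70823\right) - 137472 = \left(37266 + 70823\right) - 137472 = 108089 - 137472 = -29383$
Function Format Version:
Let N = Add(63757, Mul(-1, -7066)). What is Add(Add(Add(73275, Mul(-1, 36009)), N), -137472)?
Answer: -29383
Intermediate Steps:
N = 70823 (N = Add(63757, 7066) = 70823)
Add(Add(Add(73275, Mul(-1, 36009)), N), -137472) = Add(Add(Add(73275, Mul(-1, 36009)), 70823), -137472) = Add(Add(Add(73275, -36009), 70823), -137472) = Add(Add(37266, 70823), -137472) = Add(108089, -137472) = -29383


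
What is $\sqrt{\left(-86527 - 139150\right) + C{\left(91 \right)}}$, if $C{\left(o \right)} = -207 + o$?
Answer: $i \sqrt{225793} \approx 475.18 i$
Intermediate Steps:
$\sqrt{\left(-86527 - 139150\right) + C{\left(91 \right)}} = \sqrt{\left(-86527 - 139150\right) + \left(-207 + 91\right)} = \sqrt{\left(-86527 - 139150\right) - 116} = \sqrt{-225677 - 116} = \sqrt{-225793} = i \sqrt{225793}$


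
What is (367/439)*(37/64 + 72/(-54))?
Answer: -53215/84288 ≈ -0.63135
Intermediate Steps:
(367/439)*(37/64 + 72/(-54)) = (367*(1/439))*(37*(1/64) + 72*(-1/54)) = 367*(37/64 - 4/3)/439 = (367/439)*(-145/192) = -53215/84288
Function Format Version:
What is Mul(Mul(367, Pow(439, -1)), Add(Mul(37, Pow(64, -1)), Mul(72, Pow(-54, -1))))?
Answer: Rational(-53215, 84288) ≈ -0.63135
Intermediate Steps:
Mul(Mul(367, Pow(439, -1)), Add(Mul(37, Pow(64, -1)), Mul(72, Pow(-54, -1)))) = Mul(Mul(367, Rational(1, 439)), Add(Mul(37, Rational(1, 64)), Mul(72, Rational(-1, 54)))) = Mul(Rational(367, 439), Add(Rational(37, 64), Rational(-4, 3))) = Mul(Rational(367, 439), Rational(-145, 192)) = Rational(-53215, 84288)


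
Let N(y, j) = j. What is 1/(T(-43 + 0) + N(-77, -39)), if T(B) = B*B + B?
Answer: 1/1767 ≈ 0.00056593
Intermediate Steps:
T(B) = B + B**2 (T(B) = B**2 + B = B + B**2)
1/(T(-43 + 0) + N(-77, -39)) = 1/((-43 + 0)*(1 + (-43 + 0)) - 39) = 1/(-43*(1 - 43) - 39) = 1/(-43*(-42) - 39) = 1/(1806 - 39) = 1/1767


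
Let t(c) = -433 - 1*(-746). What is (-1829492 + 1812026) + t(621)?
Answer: -17153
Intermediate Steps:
t(c) = 313 (t(c) = -433 + 746 = 313)
(-1829492 + 1812026) + t(621) = (-1829492 + 1812026) + 313 = -17466 + 313 = -17153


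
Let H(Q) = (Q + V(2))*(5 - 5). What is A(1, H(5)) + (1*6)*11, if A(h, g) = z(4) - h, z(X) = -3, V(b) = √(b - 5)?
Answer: 62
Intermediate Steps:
V(b) = √(-5 + b)
H(Q) = 0 (H(Q) = (Q + √(-5 + 2))*(5 - 5) = (Q + √(-3))*0 = (Q + I*√3)*0 = 0)
A(h, g) = -3 - h
A(1, H(5)) + (1*6)*11 = (-3 - 1*1) + (1*6)*11 = (-3 - 1) + 6*11 = -4 + 66 = 62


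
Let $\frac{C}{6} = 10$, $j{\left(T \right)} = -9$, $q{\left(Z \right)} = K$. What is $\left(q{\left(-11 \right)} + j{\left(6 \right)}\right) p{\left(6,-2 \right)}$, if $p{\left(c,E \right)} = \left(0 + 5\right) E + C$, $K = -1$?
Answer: $-500$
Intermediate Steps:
$q{\left(Z \right)} = -1$
$C = 60$ ($C = 6 \cdot 10 = 60$)
$p{\left(c,E \right)} = 60 + 5 E$ ($p{\left(c,E \right)} = \left(0 + 5\right) E + 60 = 5 E + 60 = 60 + 5 E$)
$\left(q{\left(-11 \right)} + j{\left(6 \right)}\right) p{\left(6,-2 \right)} = \left(-1 - 9\right) \left(60 + 5 \left(-2\right)\right) = - 10 \left(60 - 10\right) = \left(-10\right) 50 = -500$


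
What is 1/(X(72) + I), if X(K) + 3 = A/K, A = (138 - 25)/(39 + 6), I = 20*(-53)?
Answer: -3240/3444007 ≈ -0.00094076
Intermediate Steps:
I = -1060
A = 113/45 ≈ 2.5111
X(K) = -3 + 113/(45*K)
1/(X(72) + I) = 1/((-3 + (113/45)/72) - 1060) = 1/((-3 + (113/45)*(1/72)) - 1060) = 1/((-3 + 113/3240) - 1060) = 1/(-9607/3240 - 1060) = 1/(-3444007/3240) = -3240/3444007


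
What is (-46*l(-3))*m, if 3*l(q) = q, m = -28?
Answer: -1288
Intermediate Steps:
l(q) = q/3
(-46*l(-3))*m = -46*(-3)/3*(-28) = -46*(-1)*(-28) = 46*(-28) = -1288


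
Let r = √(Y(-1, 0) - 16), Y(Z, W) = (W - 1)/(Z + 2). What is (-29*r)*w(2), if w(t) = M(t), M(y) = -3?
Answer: 87*I*√17 ≈ 358.71*I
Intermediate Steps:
Y(Z, W) = (-1 + W)/(2 + Z)
w(t) = -3
r = I*√17 (r = √((-1 + 0)/(2 - 1) - 16) = √(-1/1 - 16) = √(1*(-1) - 16) = √(-1 - 16) = √(-17) = I*√17 ≈ 4.1231*I)
(-29*r)*w(2) = -29*I*√17*(-3) = 87*I*√17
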